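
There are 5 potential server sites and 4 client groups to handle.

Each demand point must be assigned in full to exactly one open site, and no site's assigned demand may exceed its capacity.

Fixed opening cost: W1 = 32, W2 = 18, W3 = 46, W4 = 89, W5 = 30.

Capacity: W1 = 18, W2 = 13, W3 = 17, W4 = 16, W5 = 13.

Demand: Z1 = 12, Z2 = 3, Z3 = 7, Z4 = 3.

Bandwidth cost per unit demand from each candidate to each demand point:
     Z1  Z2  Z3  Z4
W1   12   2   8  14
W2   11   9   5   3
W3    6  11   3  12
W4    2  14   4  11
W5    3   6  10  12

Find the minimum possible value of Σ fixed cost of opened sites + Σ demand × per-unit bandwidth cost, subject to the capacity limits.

Open {W2, W5}; cheapest assignment that respects the capacities:
  W2 (cap 13, load 13): Z2, Z3, Z4 — cost 3×9 + 7×5 + 3×3 = 71
  W5 (cap 13, load 12): Z1 — cost 12×3 = 36
  Shipping 107, fixed 48 → total 155.
  Any other capacity-feasible assignment to {W2, W5} ships for at least 107.
Compare {W1, W2, W5}: its best feasible assignment gives total 166.
Compare {W2, W3, W5}: its best feasible assignment gives total 187.
Every other set of open sites that can feasibly serve all demand totals ≥ 166 even under its best assignment. Minimum: 155.

155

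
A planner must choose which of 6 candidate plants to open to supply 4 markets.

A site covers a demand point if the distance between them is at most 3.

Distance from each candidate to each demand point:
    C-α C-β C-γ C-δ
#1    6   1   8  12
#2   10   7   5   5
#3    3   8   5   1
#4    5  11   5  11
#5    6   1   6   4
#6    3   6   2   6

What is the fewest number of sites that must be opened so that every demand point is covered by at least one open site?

Coverage sets (demand points within 3 of each site):
  #1: {C-β}
  #2: {}
  #3: {C-α, C-δ}
  #4: {}
  #5: {C-β}
  #6: {C-α, C-γ}
No 2 sites suffice: every size-2 union leaves at least one demand point uncovered.
But {#1, #3, #6} covers everything, so the minimum is 3.

3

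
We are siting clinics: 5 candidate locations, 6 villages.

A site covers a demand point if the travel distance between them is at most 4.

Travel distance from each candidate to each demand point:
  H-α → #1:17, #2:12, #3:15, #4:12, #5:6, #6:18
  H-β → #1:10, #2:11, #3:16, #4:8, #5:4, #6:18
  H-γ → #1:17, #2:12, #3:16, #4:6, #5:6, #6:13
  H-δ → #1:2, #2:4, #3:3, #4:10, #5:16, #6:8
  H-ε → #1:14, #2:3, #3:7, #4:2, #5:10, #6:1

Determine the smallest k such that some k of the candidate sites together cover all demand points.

Coverage sets (demand points within 4 of each site):
  H-α: {}
  H-β: {#5}
  H-γ: {}
  H-δ: {#1, #2, #3}
  H-ε: {#2, #4, #6}
No 2 sites suffice: every size-2 union leaves at least one demand point uncovered.
But {H-β, H-δ, H-ε} covers everything, so the minimum is 3.

3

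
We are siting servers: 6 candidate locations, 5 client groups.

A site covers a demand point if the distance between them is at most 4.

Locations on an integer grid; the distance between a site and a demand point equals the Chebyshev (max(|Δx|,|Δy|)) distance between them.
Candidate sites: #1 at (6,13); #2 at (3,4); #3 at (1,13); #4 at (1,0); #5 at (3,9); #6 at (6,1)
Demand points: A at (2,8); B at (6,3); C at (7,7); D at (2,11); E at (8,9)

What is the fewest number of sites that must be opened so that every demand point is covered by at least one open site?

2

Coverage sets (demand points within 4 of each site):
  #1: {D, E}
  #2: {A, B, C}
  #3: {D}
  #4: {}
  #5: {A, C, D}
  #6: {B}
No single site covers all 5 demand points.
But {#1, #2} covers everything, so the minimum is 2.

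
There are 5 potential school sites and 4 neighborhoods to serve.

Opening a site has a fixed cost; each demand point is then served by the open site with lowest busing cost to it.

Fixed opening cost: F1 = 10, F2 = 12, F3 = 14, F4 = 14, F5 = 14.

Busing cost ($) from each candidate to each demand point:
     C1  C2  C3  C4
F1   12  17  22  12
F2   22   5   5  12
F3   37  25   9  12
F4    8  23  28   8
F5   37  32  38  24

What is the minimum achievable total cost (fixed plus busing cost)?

Open {F2, F4}: assign each demand point to its cheapest open site.
  C1→F4 8, C2→F2 5, C3→F2 5, C4→F4 8
  busing cost 26, fixed 26 → total 52.
Compare {F2}: busing cost 44 + fixed 12 = 56.
Compare {F1, F2}: busing cost 34 + fixed 22 = 56.
Compare {F1, F2, F4}: busing cost 26 + fixed 36 = 62.
All other subsets cost ≥ 56. Minimum total cost: 52.

52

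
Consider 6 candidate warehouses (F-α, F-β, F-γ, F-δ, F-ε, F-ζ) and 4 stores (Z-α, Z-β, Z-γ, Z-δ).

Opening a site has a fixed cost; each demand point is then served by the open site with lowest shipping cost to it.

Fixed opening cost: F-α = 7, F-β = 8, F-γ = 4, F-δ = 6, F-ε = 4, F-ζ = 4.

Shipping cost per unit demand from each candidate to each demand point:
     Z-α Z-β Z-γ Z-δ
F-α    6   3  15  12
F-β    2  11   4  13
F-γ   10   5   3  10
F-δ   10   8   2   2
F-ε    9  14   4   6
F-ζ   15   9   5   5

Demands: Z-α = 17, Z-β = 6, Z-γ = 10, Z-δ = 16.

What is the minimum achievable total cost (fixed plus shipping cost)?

Open {F-α, F-β, F-δ}: assign each demand point to its cheapest open site.
  Z-α→F-β 17×2=34, Z-β→F-α 6×3=18, Z-γ→F-δ 10×2=20, Z-δ→F-δ 16×2=32
  shipping cost 104, fixed 21 → total 125.
Compare {F-α, F-β, F-γ, F-δ}: shipping cost 104 + fixed 25 = 129.
Compare {F-α, F-β, F-δ, F-ε}: shipping cost 104 + fixed 25 = 129.
Compare {F-α, F-β, F-δ, F-ζ}: shipping cost 104 + fixed 25 = 129.
All other subsets cost ≥ 129. Minimum total cost: 125.

125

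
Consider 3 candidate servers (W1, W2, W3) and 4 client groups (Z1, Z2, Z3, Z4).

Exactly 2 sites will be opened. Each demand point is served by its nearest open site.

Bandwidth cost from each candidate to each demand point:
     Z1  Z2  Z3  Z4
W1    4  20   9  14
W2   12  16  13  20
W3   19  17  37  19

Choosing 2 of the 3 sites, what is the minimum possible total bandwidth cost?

43

Open {W1, W2}.
  Z1→W1 4, Z2→W2 16, Z3→W1 9, Z4→W1 14  ⇒ total 43.
Compare {W1, W3}: total 44.
Compare {W2, W3}: total 60.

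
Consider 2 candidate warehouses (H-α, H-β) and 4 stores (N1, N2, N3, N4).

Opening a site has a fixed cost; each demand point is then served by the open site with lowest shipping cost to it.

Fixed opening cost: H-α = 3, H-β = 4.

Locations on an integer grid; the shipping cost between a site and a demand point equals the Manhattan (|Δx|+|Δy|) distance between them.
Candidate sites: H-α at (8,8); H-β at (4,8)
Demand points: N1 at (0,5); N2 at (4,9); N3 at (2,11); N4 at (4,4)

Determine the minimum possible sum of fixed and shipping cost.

Open {H-β}: assign each demand point to its cheapest open site.
  N1→H-β 7, N2→H-β 1, N3→H-β 5, N4→H-β 4
  shipping cost 17, fixed 4 → total 21.
Compare {H-α, H-β}: shipping cost 17 + fixed 7 = 24.
Compare {H-α}: shipping cost 33 + fixed 3 = 36.

21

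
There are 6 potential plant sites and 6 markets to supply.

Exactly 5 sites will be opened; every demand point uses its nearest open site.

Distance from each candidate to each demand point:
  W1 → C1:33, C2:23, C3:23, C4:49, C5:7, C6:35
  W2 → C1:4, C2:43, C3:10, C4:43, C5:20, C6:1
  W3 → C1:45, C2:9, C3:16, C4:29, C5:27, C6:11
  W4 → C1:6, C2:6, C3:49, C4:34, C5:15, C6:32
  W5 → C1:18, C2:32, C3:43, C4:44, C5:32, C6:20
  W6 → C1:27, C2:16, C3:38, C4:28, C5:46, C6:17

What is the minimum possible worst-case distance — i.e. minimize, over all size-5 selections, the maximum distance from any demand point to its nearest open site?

28

Open {W1, W2, W3, W4, W6}.
  Farthest demand point is C4 at distance 28 (to W6); all others are ≤ 28.
With {W1, W2, W3, W5, W6} the worst case is 28.
With {W1, W2, W4, W5, W6} the worst case is 28.
No size-5 selection achieves below 28.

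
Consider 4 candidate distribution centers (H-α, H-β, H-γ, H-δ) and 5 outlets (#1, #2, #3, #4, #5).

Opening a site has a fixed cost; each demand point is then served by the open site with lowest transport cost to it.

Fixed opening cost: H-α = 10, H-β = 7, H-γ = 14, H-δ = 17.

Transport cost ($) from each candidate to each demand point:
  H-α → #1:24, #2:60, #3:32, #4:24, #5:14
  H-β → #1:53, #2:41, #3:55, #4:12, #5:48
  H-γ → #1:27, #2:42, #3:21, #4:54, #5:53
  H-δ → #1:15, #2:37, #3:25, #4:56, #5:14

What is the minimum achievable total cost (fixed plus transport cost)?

127

Open {H-β, H-δ}: assign each demand point to its cheapest open site.
  #1→H-δ 15, #2→H-δ 37, #3→H-δ 25, #4→H-β 12, #5→H-δ 14
  transport cost 103, fixed 24 → total 127.
Compare {H-α, H-β, H-δ}: transport cost 103 + fixed 34 = 137.
Compare {H-β, H-γ, H-δ}: transport cost 99 + fixed 38 = 137.
Compare {H-α, H-β}: transport cost 123 + fixed 17 = 140.
All other subsets cost ≥ 137. Minimum total cost: 127.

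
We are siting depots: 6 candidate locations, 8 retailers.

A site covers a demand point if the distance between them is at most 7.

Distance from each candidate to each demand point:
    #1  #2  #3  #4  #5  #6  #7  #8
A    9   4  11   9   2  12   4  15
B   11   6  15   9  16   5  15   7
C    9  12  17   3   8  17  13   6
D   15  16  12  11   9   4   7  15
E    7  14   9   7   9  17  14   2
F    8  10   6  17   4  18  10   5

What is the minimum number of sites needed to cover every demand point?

4

Coverage sets (demand points within 7 of each site):
  A: {#2, #5, #7}
  B: {#2, #6, #8}
  C: {#4, #8}
  D: {#6, #7}
  E: {#1, #4, #8}
  F: {#3, #5, #8}
No 3 sites suffice: every size-3 union leaves at least one demand point uncovered.
But {A, B, E, F} covers everything, so the minimum is 4.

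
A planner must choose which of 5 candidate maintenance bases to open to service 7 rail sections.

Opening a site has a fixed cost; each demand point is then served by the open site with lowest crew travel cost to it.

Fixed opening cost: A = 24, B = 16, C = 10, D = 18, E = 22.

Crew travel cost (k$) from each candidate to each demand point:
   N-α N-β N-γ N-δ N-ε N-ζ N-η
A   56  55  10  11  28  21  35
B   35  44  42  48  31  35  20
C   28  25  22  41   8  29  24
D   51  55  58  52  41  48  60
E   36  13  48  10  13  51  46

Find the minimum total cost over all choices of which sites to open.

Open {A, C}: assign each demand point to its cheapest open site.
  N-α→C 28, N-β→C 25, N-γ→A 10, N-δ→A 11, N-ε→C 8, N-ζ→A 21, N-η→C 24
  crew travel cost 127, fixed 34 → total 161.
Compare {C, E}: crew travel cost 134 + fixed 32 = 166.
Compare {A, C, E}: crew travel cost 114 + fixed 56 = 170.
Compare {A, B, C}: crew travel cost 123 + fixed 50 = 173.
All other subsets cost ≥ 166. Minimum total cost: 161.

161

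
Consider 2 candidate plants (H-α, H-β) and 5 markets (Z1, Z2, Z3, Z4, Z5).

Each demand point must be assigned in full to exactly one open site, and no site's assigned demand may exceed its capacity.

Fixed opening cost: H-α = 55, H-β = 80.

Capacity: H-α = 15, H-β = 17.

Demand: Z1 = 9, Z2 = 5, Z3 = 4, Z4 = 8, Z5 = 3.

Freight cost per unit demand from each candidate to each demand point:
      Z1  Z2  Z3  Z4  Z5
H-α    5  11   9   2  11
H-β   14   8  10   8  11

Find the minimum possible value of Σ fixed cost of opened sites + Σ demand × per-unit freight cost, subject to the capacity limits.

Open {H-α, H-β}; cheapest assignment that respects the capacities:
  H-α (cap 15, load 13): Z1, Z3 — cost 9×5 + 4×9 = 81
  H-β (cap 17, load 16): Z2, Z4, Z5 — cost 5×8 + 8×8 + 3×11 = 137
  Shipping 218, fixed 135 → total 353.
  Any other capacity-feasible assignment to {H-α, H-β} ships for at least 218.
Total demand is 29 and no other set of sites has combined capacity ≥ 29, so {H-α, H-β} is the only feasible choice of open sites. Minimum: 353.

353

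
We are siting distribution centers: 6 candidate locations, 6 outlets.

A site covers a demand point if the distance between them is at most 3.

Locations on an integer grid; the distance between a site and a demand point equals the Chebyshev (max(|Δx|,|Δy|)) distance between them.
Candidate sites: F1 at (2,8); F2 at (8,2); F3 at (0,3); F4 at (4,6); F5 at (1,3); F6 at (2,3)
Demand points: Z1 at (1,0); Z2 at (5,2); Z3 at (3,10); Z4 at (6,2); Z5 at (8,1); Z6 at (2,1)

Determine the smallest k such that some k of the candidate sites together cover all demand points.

Coverage sets (demand points within 3 of each site):
  F1: {Z3}
  F2: {Z2, Z4, Z5}
  F3: {Z1, Z6}
  F4: {}
  F5: {Z1, Z6}
  F6: {Z1, Z2, Z6}
No 2 sites suffice: every size-2 union leaves at least one demand point uncovered.
But {F1, F2, F3} covers everything, so the minimum is 3.

3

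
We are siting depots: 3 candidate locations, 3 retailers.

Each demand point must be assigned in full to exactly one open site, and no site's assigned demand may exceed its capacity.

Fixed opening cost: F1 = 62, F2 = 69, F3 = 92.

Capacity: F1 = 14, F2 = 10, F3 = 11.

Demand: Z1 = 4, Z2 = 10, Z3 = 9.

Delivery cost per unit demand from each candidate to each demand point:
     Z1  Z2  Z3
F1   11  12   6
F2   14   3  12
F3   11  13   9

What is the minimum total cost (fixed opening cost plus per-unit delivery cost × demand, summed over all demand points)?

259

Open {F1, F2}; cheapest assignment that respects the capacities:
  F1 (cap 14, load 13): Z1, Z3 — cost 4×11 + 9×6 = 98
  F2 (cap 10, load 10): Z2 — cost 10×3 = 30
  Shipping 128, fixed 131 → total 259.
  Any other capacity-feasible assignment to {F1, F2} ships for at least 128.
Compare {F1, F2, F3}: its best feasible assignment gives total 351.
Compare {F1, F3}: its best feasible assignment gives total 382.
Every other set of open sites that can feasibly serve all demand totals ≥ 351 even under its best assignment. Minimum: 259.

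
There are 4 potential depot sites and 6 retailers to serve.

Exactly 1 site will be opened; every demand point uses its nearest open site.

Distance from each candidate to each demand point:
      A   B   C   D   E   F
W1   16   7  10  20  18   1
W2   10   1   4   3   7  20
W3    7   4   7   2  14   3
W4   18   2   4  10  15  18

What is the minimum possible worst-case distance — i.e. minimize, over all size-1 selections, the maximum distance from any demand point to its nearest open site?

Open {W3}.
  Farthest demand point is E at distance 14 (to W3); all others are ≤ 14.
With {W4} the worst case is 18.
With {W1} the worst case is 20.
No size-1 selection achieves below 14.

14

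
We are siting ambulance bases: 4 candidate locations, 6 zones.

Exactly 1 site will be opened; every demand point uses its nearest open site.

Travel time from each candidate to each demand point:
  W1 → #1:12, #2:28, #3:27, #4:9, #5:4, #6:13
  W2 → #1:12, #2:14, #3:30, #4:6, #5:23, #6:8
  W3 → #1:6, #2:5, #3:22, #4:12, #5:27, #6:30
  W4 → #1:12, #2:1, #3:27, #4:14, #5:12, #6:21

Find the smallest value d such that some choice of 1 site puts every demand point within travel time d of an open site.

27

Open {W4}.
  Farthest demand point is #3 at travel time 27 (to W4); all others are ≤ 27.
With {W1} the worst case is 28.
With {W2} the worst case is 30.
No size-1 selection achieves below 27.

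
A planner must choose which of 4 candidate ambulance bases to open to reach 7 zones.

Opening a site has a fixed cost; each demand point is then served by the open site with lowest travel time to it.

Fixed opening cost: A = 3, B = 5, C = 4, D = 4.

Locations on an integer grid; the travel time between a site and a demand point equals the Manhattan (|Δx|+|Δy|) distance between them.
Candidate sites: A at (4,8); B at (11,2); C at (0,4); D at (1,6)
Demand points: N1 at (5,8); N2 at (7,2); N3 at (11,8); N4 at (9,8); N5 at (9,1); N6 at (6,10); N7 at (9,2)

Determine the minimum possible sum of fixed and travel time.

Open {A, B}: assign each demand point to its cheapest open site.
  N1→A 1, N2→B 4, N3→B 6, N4→A 5, N5→B 3, N6→A 4, N7→B 2
  travel time 25, fixed 8 → total 33.
Compare {A, B, C}: travel time 25 + fixed 12 = 37.
Compare {A, B, D}: travel time 25 + fixed 12 = 37.
Compare {A, B, C, D}: travel time 25 + fixed 16 = 41.
All other subsets cost ≥ 37. Minimum total cost: 33.

33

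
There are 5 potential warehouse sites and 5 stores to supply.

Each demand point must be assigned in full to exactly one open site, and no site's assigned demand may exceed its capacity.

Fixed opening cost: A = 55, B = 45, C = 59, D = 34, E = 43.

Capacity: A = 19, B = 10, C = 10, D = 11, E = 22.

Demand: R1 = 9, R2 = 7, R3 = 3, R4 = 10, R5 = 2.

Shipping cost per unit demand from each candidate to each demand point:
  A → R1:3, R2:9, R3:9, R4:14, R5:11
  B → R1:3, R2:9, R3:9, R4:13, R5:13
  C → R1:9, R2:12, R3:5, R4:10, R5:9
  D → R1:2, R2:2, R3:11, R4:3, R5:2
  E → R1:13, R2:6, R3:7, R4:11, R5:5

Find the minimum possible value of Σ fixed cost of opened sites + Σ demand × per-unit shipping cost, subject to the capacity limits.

Open {B, D, E}; cheapest assignment that respects the capacities:
  B (cap 10, load 9): R1 — cost 9×3 = 27
  D (cap 11, load 10): R4 — cost 10×3 = 30
  E (cap 22, load 12): R2, R3, R5 — cost 7×6 + 3×7 + 2×5 = 73
  Shipping 130, fixed 122 → total 252.
  Any other capacity-feasible assignment to {B, D, E} ships for at least 130.
Compare {A, D, E}: its best feasible assignment gives total 262.
Compare {D, E}: its best feasible assignment gives total 272.
Every other set of open sites that can feasibly serve all demand totals ≥ 262 even under its best assignment. Minimum: 252.

252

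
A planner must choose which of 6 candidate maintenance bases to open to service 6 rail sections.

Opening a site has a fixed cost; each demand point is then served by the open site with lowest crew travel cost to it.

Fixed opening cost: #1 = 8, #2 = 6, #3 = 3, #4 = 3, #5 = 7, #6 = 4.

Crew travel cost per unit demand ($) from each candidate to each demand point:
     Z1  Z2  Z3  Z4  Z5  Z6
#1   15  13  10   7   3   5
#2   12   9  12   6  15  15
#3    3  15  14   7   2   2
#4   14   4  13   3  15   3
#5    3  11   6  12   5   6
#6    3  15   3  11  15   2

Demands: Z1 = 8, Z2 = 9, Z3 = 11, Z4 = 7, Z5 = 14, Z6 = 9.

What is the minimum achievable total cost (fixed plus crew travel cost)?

Open {#3, #4, #6}: assign each demand point to its cheapest open site.
  Z1→#3 8×3=24, Z2→#4 9×4=36, Z3→#6 11×3=33, Z4→#4 7×3=21, Z5→#3 14×2=28, Z6→#3 9×2=18
  crew travel cost 160, fixed 10 → total 170.
Compare {#2, #3, #4, #6}: crew travel cost 160 + fixed 16 = 176.
Compare {#3, #4, #5, #6}: crew travel cost 160 + fixed 17 = 177.
Compare {#1, #3, #4, #6}: crew travel cost 160 + fixed 18 = 178.
All other subsets cost ≥ 176. Minimum total cost: 170.

170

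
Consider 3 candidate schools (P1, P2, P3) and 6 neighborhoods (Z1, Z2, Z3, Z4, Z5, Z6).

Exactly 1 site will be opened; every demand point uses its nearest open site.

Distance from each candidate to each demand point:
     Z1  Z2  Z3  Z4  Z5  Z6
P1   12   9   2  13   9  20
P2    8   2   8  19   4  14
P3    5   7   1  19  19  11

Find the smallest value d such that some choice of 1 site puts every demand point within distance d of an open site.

19

Open {P2}.
  Farthest demand point is Z4 at distance 19 (to P2); all others are ≤ 19.
With {P3} the worst case is 19.
With {P1} the worst case is 20.
No size-1 selection achieves below 19.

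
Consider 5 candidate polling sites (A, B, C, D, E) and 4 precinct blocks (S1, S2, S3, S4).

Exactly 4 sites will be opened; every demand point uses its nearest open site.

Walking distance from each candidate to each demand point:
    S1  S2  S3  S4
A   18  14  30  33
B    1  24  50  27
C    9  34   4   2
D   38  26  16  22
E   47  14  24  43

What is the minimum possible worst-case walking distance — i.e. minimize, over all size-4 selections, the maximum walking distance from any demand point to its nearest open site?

Open {A, B, C, D}.
  Farthest demand point is S2 at walking distance 14 (to A); all others are ≤ 14.
With {A, B, C, E} the worst case is 14.
With {A, C, D, E} the worst case is 14.
No size-4 selection achieves below 14.

14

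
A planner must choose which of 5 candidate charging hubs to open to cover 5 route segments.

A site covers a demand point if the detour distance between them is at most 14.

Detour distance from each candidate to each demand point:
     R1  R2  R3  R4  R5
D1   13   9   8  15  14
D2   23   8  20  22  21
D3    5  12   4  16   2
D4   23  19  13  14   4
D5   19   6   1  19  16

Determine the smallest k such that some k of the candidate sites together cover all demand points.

2

Coverage sets (demand points within 14 of each site):
  D1: {R1, R2, R3, R5}
  D2: {R2}
  D3: {R1, R2, R3, R5}
  D4: {R3, R4, R5}
  D5: {R2, R3}
No single site covers all 5 demand points.
But {D1, D4} covers everything, so the minimum is 2.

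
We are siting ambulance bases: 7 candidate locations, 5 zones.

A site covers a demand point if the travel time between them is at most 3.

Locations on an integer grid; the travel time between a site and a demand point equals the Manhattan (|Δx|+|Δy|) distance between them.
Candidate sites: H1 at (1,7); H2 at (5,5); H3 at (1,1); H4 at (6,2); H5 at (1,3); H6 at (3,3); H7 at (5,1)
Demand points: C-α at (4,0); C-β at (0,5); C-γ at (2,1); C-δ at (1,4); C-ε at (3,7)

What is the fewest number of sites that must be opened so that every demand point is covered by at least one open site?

2

Coverage sets (demand points within 3 of each site):
  H1: {C-β, C-δ, C-ε}
  H2: {}
  H3: {C-γ, C-δ}
  H4: {}
  H5: {C-β, C-γ, C-δ}
  H6: {C-γ, C-δ}
  H7: {C-α, C-γ}
No single site covers all 5 demand points.
But {H1, H7} covers everything, so the minimum is 2.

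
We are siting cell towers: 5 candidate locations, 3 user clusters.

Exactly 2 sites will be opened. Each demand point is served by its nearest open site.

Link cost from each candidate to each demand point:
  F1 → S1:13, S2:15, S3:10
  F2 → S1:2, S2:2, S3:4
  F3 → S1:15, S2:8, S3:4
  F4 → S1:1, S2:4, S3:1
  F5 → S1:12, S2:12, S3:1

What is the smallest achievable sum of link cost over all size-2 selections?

4

Open {F2, F4}.
  S1→F4 1, S2→F2 2, S3→F4 1  ⇒ total 4.
Compare {F2, F5}: total 5.
Compare {F1, F4}: total 6.
No size-2 selection does better; minimum is 4.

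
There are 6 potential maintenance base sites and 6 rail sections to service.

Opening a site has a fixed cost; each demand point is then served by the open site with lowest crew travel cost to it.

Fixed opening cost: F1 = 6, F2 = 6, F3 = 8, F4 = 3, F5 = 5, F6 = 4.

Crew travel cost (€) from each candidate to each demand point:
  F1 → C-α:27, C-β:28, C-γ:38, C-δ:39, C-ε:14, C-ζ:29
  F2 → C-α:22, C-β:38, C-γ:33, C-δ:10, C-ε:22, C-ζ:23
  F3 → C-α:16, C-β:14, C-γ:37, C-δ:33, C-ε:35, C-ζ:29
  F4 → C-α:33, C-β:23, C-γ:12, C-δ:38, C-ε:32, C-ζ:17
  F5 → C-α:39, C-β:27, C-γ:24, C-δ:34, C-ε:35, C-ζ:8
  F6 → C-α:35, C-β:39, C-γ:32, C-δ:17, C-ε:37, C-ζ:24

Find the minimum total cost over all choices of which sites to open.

102

Open {F1, F2, F3, F4, F5}: assign each demand point to its cheapest open site.
  C-α→F3 16, C-β→F3 14, C-γ→F4 12, C-δ→F2 10, C-ε→F1 14, C-ζ→F5 8
  crew travel cost 74, fixed 28 → total 102.
Compare {F2, F3, F4, F5}: crew travel cost 82 + fixed 22 = 104.
Compare {F1, F2, F3, F4}: crew travel cost 83 + fixed 23 = 106.
Compare {F1, F2, F3, F4, F5, F6}: crew travel cost 74 + fixed 32 = 106.
All other subsets cost ≥ 104. Minimum total cost: 102.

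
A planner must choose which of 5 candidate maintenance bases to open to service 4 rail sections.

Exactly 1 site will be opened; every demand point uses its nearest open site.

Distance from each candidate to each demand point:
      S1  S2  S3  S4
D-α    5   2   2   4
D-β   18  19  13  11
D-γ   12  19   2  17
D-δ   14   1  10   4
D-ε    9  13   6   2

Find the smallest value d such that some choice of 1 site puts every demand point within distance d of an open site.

5

Open {D-α}.
  Farthest demand point is S1 at distance 5 (to D-α); all others are ≤ 5.
With {D-ε} the worst case is 13.
With {D-δ} the worst case is 14.
No size-1 selection achieves below 5.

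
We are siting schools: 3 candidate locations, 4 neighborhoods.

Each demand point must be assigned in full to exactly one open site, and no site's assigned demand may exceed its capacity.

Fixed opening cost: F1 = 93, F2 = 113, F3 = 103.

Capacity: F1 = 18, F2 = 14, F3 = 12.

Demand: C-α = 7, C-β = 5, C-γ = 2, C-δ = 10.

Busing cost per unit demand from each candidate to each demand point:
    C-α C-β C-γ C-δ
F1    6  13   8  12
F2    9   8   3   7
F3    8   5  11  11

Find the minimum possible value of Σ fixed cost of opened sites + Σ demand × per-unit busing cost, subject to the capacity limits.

Open {F2, F3}; cheapest assignment that respects the capacities:
  F2 (cap 14, load 12): C-γ, C-δ — cost 2×3 + 10×7 = 76
  F3 (cap 12, load 12): C-α, C-β — cost 7×8 + 5×5 = 81
  Shipping 157, fixed 216 → total 373.
  Any other capacity-feasible assignment to {F2, F3} ships for at least 157.
Compare {F1, F2}: its best feasible assignment gives total 389.
Compare {F1, F3}: its best feasible assignment gives total 405.
Every other set of open sites that can feasibly serve all demand totals ≥ 389 even under its best assignment. Minimum: 373.

373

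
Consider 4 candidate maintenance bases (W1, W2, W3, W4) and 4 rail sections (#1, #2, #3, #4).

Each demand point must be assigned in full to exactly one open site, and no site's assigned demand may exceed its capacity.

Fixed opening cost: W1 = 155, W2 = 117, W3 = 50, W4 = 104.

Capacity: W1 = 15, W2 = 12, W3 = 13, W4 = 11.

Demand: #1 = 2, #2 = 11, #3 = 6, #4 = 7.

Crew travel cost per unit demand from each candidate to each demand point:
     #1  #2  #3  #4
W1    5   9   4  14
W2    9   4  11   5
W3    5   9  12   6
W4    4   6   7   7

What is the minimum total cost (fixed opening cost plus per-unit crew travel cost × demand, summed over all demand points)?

Open {W2, W3, W4}; cheapest assignment that respects the capacities:
  W2 (cap 12, load 11): #2 — cost 11×4 = 44
  W3 (cap 13, load 7): #4 — cost 7×6 = 42
  W4 (cap 11, load 8): #1, #3 — cost 2×4 + 6×7 = 50
  Shipping 136, fixed 271 → total 407.
  Any other capacity-feasible assignment to {W2, W3, W4} ships for at least 136.
Compare {W1, W3}: its best feasible assignment gives total 428.
Compare {W1, W2, W3}: its best feasible assignment gives total 442.
Every other set of open sites that can feasibly serve all demand totals ≥ 428 even under its best assignment. Minimum: 407.

407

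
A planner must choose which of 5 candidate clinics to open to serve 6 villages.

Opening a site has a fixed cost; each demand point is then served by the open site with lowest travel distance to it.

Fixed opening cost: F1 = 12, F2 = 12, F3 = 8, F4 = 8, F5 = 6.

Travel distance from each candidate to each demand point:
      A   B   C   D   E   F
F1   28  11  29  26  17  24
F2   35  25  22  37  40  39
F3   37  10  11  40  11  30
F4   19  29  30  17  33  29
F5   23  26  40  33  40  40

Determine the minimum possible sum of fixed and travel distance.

113

Open {F3, F4}: assign each demand point to its cheapest open site.
  A→F4 19, B→F3 10, C→F3 11, D→F4 17, E→F3 11, F→F4 29
  travel distance 97, fixed 16 → total 113.
Compare {F3, F4, F5}: travel distance 97 + fixed 22 = 119.
Compare {F1, F3, F4}: travel distance 92 + fixed 28 = 120.
Compare {F2, F3, F4}: travel distance 97 + fixed 28 = 125.
All other subsets cost ≥ 119. Minimum total cost: 113.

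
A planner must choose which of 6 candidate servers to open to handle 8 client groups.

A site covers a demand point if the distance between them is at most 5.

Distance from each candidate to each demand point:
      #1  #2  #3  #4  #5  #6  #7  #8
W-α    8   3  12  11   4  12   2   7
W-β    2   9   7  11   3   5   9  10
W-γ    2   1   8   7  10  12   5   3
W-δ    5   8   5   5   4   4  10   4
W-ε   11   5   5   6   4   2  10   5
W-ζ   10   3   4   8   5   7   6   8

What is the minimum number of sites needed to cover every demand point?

Coverage sets (demand points within 5 of each site):
  W-α: {#2, #5, #7}
  W-β: {#1, #5, #6}
  W-γ: {#1, #2, #7, #8}
  W-δ: {#1, #3, #4, #5, #6, #8}
  W-ε: {#2, #3, #5, #6, #8}
  W-ζ: {#2, #3, #5}
No single site covers all 8 demand points.
But {W-α, W-δ} covers everything, so the minimum is 2.

2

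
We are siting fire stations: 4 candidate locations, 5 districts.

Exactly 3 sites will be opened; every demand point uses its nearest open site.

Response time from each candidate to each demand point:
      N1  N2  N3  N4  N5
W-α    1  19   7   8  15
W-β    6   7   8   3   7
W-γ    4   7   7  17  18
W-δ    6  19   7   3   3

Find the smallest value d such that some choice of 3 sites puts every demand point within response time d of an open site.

Open {W-α, W-β, W-γ}.
  Farthest demand point is N2 at response time 7 (to W-β); all others are ≤ 7.
With {W-α, W-β, W-δ} the worst case is 7.
With {W-α, W-γ, W-δ} the worst case is 7.
No size-3 selection achieves below 7.

7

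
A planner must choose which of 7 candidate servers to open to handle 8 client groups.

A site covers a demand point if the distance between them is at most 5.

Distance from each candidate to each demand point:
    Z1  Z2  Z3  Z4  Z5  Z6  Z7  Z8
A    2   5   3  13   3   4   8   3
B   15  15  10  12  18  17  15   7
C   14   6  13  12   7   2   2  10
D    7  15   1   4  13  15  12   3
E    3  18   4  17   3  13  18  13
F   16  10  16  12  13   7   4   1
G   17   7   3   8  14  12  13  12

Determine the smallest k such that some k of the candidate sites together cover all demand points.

Coverage sets (demand points within 5 of each site):
  A: {Z1, Z2, Z3, Z5, Z6, Z8}
  B: {}
  C: {Z6, Z7}
  D: {Z3, Z4, Z8}
  E: {Z1, Z3, Z5}
  F: {Z7, Z8}
  G: {Z3}
No 2 sites suffice: every size-2 union leaves at least one demand point uncovered.
But {A, C, D} covers everything, so the minimum is 3.

3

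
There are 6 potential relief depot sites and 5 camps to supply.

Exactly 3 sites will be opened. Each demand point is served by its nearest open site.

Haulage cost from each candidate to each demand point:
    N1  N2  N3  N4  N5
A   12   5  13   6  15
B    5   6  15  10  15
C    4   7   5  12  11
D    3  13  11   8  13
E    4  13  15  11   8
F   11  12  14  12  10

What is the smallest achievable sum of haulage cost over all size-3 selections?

Open {A, C, E}.
  N1→C 4, N2→A 5, N3→C 5, N4→A 6, N5→E 8  ⇒ total 28.
Compare {A, C, D}: total 30.
Compare {A, C, F}: total 30.
No size-3 selection does better; minimum is 28.

28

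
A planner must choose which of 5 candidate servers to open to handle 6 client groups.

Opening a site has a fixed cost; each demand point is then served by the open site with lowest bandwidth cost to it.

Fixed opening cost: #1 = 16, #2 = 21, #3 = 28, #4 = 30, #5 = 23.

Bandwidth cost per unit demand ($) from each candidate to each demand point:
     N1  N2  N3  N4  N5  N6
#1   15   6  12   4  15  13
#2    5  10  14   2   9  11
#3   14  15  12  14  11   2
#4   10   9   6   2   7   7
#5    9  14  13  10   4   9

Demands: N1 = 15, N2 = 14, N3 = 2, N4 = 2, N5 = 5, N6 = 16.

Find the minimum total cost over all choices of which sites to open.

327

Open {#1, #2, #3, #5}: assign each demand point to its cheapest open site.
  N1→#2 15×5=75, N2→#1 14×6=84, N3→#1 2×12=24, N4→#2 2×2=4, N5→#5 5×4=20, N6→#3 16×2=32
  bandwidth cost 239, fixed 88 → total 327.
Compare {#1, #2, #3}: bandwidth cost 264 + fixed 65 = 329.
Compare {#1, #2, #3, #4}: bandwidth cost 242 + fixed 95 = 337.
Compare {#1, #2, #3, #4, #5}: bandwidth cost 227 + fixed 118 = 345.
All other subsets cost ≥ 329. Minimum total cost: 327.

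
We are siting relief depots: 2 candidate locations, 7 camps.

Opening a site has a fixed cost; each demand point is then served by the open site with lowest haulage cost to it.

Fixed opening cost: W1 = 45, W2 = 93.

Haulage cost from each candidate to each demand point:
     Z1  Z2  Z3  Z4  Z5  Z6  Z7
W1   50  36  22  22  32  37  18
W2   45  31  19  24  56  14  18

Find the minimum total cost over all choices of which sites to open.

262

Open {W1}: assign each demand point to its cheapest open site.
  Z1→W1 50, Z2→W1 36, Z3→W1 22, Z4→W1 22, Z5→W1 32, Z6→W1 37, Z7→W1 18
  haulage cost 217, fixed 45 → total 262.
Compare {W2}: haulage cost 207 + fixed 93 = 300.
Compare {W1, W2}: haulage cost 181 + fixed 138 = 319.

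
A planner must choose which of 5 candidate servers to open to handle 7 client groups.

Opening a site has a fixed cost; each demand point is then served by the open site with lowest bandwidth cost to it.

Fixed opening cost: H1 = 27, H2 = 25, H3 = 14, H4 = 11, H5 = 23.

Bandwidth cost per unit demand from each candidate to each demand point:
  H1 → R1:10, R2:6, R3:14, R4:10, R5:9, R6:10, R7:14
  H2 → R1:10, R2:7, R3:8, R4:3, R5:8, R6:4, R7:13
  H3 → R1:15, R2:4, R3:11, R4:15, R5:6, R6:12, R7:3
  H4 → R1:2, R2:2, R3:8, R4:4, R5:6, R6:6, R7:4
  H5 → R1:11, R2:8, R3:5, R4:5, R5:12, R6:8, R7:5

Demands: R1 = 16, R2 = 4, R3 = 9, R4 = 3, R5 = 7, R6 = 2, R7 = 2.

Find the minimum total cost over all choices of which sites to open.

Open {H4, H5}: assign each demand point to its cheapest open site.
  R1→H4 16×2=32, R2→H4 4×2=8, R3→H5 9×5=45, R4→H4 3×4=12, R5→H4 7×6=42, R6→H4 2×6=12, R7→H4 2×4=8
  bandwidth cost 159, fixed 34 → total 193.
Compare {H4}: bandwidth cost 186 + fixed 11 = 197.
Compare {H3, H4, H5}: bandwidth cost 157 + fixed 48 = 205.
Compare {H3, H4}: bandwidth cost 184 + fixed 25 = 209.
All other subsets cost ≥ 197. Minimum total cost: 193.

193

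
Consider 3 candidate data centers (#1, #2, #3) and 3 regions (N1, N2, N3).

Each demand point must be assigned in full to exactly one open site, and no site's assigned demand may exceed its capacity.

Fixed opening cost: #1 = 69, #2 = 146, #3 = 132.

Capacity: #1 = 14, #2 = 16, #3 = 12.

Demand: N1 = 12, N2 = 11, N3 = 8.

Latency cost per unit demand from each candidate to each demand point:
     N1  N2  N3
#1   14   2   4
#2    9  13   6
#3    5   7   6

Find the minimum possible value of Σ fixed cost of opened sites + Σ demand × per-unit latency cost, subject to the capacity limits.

477

Open {#1, #2, #3}; cheapest assignment that respects the capacities:
  #1 (cap 14, load 11): N2 — cost 11×2 = 22
  #2 (cap 16, load 8): N3 — cost 8×6 = 48
  #3 (cap 12, load 12): N1 — cost 12×5 = 60
  Shipping 130, fixed 347 → total 477.
  Any other capacity-feasible assignment to {#1, #2, #3} ships for at least 130.
Total demand is 31 and no other set of sites has combined capacity ≥ 31, so {#1, #2, #3} is the only feasible choice of open sites. Minimum: 477.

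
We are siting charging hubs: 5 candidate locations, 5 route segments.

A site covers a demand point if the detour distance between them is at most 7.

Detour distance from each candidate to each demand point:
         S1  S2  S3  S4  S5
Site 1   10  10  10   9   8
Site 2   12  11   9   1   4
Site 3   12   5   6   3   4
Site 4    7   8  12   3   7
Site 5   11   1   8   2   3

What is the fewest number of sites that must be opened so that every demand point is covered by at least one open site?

2

Coverage sets (demand points within 7 of each site):
  Site 1: {}
  Site 2: {S4, S5}
  Site 3: {S2, S3, S4, S5}
  Site 4: {S1, S4, S5}
  Site 5: {S2, S4, S5}
No single site covers all 5 demand points.
But {Site 3, Site 4} covers everything, so the minimum is 2.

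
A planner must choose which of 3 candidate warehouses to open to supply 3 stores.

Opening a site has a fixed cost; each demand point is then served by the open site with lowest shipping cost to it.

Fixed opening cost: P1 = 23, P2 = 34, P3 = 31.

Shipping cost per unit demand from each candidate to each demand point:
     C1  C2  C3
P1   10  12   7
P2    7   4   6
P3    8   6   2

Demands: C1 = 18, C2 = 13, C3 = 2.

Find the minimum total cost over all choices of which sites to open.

224

Open {P2}: assign each demand point to its cheapest open site.
  C1→P2 18×7=126, C2→P2 13×4=52, C3→P2 2×6=12
  shipping cost 190, fixed 34 → total 224.
Compare {P1, P2}: shipping cost 190 + fixed 57 = 247.
Compare {P2, P3}: shipping cost 182 + fixed 65 = 247.
Compare {P3}: shipping cost 226 + fixed 31 = 257.
All other subsets cost ≥ 247. Minimum total cost: 224.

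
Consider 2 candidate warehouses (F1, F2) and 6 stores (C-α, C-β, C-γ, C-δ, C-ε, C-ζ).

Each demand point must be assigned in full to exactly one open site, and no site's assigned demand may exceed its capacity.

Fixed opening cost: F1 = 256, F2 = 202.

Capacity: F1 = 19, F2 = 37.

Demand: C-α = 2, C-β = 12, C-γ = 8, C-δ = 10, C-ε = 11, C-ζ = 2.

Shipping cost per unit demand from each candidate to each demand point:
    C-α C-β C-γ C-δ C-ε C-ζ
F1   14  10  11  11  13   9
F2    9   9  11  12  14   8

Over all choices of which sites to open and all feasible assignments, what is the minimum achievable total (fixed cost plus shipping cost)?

951

Open {F1, F2}; cheapest assignment that respects the capacities:
  F1 (cap 19, load 19): C-γ, C-ε — cost 8×11 + 11×13 = 231
  F2 (cap 37, load 26): C-α, C-β, C-δ, C-ζ — cost 2×9 + 12×9 + 10×12 + 2×8 = 262
  Shipping 493, fixed 458 → total 951.
  Any other capacity-feasible assignment to {F1, F2} ships for at least 493.
Total demand is 45 and no other set of sites has combined capacity ≥ 45, so {F1, F2} is the only feasible choice of open sites. Minimum: 951.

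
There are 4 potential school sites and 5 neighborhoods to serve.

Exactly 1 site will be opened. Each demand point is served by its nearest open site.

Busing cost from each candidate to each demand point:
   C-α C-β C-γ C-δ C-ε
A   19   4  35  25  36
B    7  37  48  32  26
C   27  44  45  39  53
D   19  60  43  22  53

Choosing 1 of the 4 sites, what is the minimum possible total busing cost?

119

Open {A}.
  C-α→A 19, C-β→A 4, C-γ→A 35, C-δ→A 25, C-ε→A 36  ⇒ total 119.
Compare {B}: total 150.
Compare {D}: total 197.
No size-1 selection does better; minimum is 119.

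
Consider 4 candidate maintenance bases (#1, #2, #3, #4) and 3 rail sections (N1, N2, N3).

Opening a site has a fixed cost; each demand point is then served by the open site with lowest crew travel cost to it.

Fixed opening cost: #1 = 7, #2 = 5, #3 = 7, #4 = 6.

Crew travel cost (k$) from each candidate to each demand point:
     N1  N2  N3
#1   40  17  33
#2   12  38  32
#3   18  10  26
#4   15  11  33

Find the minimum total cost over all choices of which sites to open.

Open {#2, #3}: assign each demand point to its cheapest open site.
  N1→#2 12, N2→#3 10, N3→#3 26
  crew travel cost 48, fixed 12 → total 60.
Compare {#3}: crew travel cost 54 + fixed 7 = 61.
Compare {#3, #4}: crew travel cost 51 + fixed 13 = 64.
Compare {#4}: crew travel cost 59 + fixed 6 = 65.
All other subsets cost ≥ 61. Minimum total cost: 60.

60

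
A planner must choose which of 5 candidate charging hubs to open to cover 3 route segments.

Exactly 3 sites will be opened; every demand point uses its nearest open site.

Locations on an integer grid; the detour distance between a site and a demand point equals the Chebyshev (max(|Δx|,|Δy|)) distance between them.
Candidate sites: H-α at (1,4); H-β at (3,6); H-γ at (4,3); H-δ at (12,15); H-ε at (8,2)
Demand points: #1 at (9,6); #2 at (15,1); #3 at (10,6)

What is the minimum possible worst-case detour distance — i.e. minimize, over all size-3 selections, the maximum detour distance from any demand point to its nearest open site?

7

Open {H-α, H-β, H-ε}.
  Farthest demand point is #2 at detour distance 7 (to H-ε); all others are ≤ 7.
With {H-α, H-γ, H-ε} the worst case is 7.
With {H-α, H-δ, H-ε} the worst case is 7.
No size-3 selection achieves below 7.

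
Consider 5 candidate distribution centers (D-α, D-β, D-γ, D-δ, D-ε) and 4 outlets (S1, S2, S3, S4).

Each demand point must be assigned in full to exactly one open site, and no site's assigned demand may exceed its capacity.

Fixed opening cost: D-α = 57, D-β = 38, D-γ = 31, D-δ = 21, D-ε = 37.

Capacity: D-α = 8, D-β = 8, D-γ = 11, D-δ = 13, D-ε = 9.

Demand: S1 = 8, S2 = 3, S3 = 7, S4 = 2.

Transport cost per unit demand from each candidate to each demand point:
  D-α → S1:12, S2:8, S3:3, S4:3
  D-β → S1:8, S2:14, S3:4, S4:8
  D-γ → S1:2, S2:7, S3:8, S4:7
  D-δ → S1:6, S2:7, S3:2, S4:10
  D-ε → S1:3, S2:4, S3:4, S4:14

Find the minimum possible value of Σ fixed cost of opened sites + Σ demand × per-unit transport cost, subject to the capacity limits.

117

Open {D-γ, D-δ}; cheapest assignment that respects the capacities:
  D-γ (cap 11, load 10): S1, S4 — cost 8×2 + 2×7 = 30
  D-δ (cap 13, load 10): S2, S3 — cost 3×7 + 7×2 = 35
  Shipping 65, fixed 52 → total 117.
  Any other capacity-feasible assignment to {D-γ, D-δ} ships for at least 65.
Compare {D-δ, D-ε}: its best feasible assignment gives total 137.
Compare {D-γ, D-δ, D-ε}: its best feasible assignment gives total 145.
Every other set of open sites that can feasibly serve all demand totals ≥ 137 even under its best assignment. Minimum: 117.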